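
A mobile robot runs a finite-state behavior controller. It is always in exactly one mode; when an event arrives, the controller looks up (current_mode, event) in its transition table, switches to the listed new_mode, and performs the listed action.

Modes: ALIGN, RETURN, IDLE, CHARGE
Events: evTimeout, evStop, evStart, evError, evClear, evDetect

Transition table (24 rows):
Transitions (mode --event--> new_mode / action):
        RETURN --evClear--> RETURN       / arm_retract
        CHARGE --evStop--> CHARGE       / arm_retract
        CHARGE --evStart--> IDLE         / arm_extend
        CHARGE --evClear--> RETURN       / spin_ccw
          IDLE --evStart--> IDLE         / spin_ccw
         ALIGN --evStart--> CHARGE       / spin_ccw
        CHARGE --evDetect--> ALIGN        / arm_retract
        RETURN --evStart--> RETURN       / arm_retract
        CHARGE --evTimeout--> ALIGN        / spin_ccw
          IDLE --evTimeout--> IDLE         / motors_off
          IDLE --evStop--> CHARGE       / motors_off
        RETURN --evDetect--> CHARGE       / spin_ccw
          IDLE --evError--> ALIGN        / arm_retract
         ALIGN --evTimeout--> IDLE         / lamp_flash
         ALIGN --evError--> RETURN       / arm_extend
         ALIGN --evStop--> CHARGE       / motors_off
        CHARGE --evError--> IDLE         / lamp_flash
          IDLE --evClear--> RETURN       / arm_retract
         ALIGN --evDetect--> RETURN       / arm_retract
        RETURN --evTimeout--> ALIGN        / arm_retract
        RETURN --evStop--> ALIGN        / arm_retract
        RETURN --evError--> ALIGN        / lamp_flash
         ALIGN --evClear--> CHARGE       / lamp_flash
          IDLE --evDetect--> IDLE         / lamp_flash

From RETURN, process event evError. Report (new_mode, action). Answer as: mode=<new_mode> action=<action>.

current mode = RETURN; filter table to that mode:
  (RETURN, evClear) → (RETURN, arm_retract)
  (RETURN, evStart) → (RETURN, arm_retract)
  (RETURN, evDetect) → (CHARGE, spin_ccw)
  (RETURN, evTimeout) → (ALIGN, arm_retract)
  (RETURN, evStop) → (ALIGN, arm_retract)
  (RETURN, evError) → (ALIGN, lamp_flash)  ← event matches
event = evError selects (ALIGN, lamp_flash)

mode=ALIGN action=lamp_flash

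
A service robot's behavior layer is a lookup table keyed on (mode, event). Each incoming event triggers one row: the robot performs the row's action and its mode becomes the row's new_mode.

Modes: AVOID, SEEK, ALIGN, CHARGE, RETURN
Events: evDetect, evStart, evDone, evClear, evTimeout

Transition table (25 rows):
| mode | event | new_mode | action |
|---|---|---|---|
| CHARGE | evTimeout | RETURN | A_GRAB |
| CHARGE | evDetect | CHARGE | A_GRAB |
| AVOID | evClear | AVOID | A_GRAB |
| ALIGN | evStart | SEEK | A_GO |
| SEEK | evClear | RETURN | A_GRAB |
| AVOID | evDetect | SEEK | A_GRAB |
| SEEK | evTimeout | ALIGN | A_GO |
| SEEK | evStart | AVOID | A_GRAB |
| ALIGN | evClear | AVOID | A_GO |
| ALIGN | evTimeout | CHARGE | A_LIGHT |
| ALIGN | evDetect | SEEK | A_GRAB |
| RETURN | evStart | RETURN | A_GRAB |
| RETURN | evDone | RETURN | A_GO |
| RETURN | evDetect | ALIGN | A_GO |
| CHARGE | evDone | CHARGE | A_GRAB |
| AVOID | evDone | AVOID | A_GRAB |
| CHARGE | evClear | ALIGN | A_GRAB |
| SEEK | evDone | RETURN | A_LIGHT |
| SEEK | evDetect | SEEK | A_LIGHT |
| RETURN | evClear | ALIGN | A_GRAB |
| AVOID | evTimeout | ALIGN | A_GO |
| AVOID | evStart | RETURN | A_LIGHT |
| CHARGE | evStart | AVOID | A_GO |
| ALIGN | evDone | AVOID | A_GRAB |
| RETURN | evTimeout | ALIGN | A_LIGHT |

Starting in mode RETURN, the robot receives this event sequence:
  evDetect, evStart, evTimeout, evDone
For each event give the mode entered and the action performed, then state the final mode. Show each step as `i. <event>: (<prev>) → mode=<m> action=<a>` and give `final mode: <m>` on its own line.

1. evDetect: (RETURN) → mode=ALIGN action=A_GO
2. evStart: (ALIGN) → mode=SEEK action=A_GO
3. evTimeout: (SEEK) → mode=ALIGN action=A_GO
4. evDone: (ALIGN) → mode=AVOID action=A_GRAB

final mode: AVOID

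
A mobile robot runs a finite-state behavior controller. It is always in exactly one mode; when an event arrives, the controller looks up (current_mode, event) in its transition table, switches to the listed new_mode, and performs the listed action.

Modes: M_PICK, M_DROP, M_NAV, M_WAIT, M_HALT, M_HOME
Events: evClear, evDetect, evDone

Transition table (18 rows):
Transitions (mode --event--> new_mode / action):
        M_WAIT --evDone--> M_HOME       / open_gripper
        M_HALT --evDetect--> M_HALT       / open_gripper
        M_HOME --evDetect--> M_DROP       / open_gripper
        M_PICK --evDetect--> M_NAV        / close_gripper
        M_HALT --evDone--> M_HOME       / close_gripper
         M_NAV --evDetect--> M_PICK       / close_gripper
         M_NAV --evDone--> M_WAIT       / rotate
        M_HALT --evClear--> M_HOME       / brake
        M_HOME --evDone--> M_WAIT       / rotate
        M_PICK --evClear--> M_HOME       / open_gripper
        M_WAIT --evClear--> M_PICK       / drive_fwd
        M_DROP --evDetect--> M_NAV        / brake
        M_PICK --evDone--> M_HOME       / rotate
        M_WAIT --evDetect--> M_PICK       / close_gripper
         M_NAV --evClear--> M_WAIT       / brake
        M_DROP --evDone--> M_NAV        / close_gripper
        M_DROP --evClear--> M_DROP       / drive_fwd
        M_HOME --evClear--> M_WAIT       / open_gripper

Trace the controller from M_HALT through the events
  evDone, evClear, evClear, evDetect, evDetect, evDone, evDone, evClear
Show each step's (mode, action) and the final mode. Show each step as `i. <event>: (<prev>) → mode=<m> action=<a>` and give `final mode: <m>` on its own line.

1. evDone: (M_HALT) → mode=M_HOME action=close_gripper
2. evClear: (M_HOME) → mode=M_WAIT action=open_gripper
3. evClear: (M_WAIT) → mode=M_PICK action=drive_fwd
4. evDetect: (M_PICK) → mode=M_NAV action=close_gripper
5. evDetect: (M_NAV) → mode=M_PICK action=close_gripper
6. evDone: (M_PICK) → mode=M_HOME action=rotate
7. evDone: (M_HOME) → mode=M_WAIT action=rotate
8. evClear: (M_WAIT) → mode=M_PICK action=drive_fwd

final mode: M_PICK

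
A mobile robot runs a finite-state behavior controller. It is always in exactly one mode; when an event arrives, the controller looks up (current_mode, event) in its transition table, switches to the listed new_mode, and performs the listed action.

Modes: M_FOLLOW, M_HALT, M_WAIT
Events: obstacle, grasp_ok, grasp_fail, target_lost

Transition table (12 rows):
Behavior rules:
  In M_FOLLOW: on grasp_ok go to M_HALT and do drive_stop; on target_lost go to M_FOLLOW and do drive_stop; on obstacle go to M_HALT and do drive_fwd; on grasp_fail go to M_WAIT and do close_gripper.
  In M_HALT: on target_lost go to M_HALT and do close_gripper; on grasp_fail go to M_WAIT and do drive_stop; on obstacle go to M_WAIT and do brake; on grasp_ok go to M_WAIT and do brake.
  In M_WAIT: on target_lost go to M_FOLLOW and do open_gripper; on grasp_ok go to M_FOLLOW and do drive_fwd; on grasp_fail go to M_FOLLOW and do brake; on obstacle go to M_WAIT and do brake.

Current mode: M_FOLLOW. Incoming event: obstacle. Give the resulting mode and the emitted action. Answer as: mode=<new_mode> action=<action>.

mode=M_HALT action=drive_fwd

current mode = M_FOLLOW; filter table to that mode:
  (M_FOLLOW, grasp_ok) → (M_HALT, drive_stop)
  (M_FOLLOW, target_lost) → (M_FOLLOW, drive_stop)
  (M_FOLLOW, obstacle) → (M_HALT, drive_fwd)  ← event matches
  (M_FOLLOW, grasp_fail) → (M_WAIT, close_gripper)
event = obstacle selects (M_HALT, drive_fwd)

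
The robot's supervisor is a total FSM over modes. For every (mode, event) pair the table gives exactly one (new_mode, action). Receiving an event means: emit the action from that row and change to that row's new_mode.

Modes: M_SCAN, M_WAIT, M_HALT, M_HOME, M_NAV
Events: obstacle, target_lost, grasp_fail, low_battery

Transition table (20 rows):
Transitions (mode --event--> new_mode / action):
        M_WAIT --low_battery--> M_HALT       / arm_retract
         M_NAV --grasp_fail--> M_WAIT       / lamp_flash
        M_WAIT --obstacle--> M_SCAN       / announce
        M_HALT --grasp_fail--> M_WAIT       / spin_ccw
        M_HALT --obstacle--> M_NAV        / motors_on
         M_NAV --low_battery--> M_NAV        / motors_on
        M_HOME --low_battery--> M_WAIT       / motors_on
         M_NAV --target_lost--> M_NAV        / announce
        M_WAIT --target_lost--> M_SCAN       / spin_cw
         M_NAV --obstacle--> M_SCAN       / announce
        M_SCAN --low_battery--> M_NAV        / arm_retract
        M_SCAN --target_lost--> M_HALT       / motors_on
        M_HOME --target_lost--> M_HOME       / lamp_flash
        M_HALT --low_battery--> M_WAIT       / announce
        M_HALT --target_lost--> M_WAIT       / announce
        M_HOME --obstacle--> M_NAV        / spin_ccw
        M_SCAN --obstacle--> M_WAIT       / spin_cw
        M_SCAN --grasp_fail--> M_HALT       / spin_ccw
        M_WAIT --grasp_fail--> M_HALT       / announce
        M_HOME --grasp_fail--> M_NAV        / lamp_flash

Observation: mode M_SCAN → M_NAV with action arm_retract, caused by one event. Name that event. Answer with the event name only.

low_battery

try obstacle: (M_SCAN, obstacle) → (M_WAIT, spin_cw)
try target_lost: (M_SCAN, target_lost) → (M_HALT, motors_on)
try grasp_fail: (M_SCAN, grasp_fail) → (M_HALT, spin_ccw)
try low_battery: (M_SCAN, low_battery) → (M_NAV, arm_retract)  ← matches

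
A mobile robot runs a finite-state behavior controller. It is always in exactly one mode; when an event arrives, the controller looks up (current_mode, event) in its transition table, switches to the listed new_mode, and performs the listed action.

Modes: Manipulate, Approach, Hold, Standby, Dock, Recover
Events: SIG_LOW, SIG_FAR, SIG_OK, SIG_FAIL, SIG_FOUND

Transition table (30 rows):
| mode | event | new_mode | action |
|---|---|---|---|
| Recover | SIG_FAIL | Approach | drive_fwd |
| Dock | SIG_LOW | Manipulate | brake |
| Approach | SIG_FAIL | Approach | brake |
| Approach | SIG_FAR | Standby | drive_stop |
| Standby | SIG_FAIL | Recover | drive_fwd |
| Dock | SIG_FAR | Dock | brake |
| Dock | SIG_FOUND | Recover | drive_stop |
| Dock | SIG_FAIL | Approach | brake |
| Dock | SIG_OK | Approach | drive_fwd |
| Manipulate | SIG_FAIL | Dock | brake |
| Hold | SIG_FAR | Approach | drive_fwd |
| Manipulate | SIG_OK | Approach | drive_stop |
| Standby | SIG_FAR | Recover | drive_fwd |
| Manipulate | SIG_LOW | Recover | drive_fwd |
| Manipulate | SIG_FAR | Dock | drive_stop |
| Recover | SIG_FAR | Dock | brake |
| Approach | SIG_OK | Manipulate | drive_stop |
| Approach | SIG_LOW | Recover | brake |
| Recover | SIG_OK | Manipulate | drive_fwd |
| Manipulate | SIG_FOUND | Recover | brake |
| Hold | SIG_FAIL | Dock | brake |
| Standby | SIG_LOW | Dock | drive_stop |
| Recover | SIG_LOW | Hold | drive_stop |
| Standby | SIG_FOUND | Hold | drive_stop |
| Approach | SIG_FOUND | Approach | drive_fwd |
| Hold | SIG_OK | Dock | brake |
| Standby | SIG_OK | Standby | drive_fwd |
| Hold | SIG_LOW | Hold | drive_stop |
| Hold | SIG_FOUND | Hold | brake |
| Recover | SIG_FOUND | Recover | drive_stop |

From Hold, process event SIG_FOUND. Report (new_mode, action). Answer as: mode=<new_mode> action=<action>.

current mode = Hold; filter table to that mode:
  (Hold, SIG_FAR) → (Approach, drive_fwd)
  (Hold, SIG_FAIL) → (Dock, brake)
  (Hold, SIG_OK) → (Dock, brake)
  (Hold, SIG_LOW) → (Hold, drive_stop)
  (Hold, SIG_FOUND) → (Hold, brake)  ← event matches
event = SIG_FOUND selects (Hold, brake)

mode=Hold action=brake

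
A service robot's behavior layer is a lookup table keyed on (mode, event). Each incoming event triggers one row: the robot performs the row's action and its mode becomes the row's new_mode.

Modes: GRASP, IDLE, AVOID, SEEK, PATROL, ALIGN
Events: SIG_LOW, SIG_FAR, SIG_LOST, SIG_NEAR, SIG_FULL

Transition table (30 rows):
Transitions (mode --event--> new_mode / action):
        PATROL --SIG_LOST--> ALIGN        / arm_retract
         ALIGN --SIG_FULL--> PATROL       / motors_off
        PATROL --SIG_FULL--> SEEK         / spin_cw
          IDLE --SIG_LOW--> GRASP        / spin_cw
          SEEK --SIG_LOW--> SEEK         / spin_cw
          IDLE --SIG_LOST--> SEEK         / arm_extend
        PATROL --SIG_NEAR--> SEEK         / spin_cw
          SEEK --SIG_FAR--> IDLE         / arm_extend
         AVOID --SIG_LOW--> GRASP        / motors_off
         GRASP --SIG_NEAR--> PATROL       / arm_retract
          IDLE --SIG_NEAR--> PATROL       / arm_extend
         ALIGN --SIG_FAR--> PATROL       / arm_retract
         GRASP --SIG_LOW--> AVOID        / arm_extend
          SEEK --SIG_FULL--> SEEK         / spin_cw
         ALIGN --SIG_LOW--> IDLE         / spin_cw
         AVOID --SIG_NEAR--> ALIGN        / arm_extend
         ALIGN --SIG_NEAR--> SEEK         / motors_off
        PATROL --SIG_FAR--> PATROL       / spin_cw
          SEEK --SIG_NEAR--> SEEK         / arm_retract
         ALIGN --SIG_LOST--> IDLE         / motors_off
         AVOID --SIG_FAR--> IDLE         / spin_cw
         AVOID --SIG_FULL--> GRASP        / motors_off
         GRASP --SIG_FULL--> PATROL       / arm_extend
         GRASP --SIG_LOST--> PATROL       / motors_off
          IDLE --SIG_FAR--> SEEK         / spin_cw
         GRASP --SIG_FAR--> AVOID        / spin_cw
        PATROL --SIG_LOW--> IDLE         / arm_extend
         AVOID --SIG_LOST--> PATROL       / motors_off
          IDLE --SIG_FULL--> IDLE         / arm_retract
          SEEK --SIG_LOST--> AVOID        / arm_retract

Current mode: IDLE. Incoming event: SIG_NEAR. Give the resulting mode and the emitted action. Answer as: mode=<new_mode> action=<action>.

mode=PATROL action=arm_extend

current mode = IDLE; filter table to that mode:
  (IDLE, SIG_LOW) → (GRASP, spin_cw)
  (IDLE, SIG_LOST) → (SEEK, arm_extend)
  (IDLE, SIG_NEAR) → (PATROL, arm_extend)  ← event matches
  (IDLE, SIG_FAR) → (SEEK, spin_cw)
  (IDLE, SIG_FULL) → (IDLE, arm_retract)
event = SIG_NEAR selects (PATROL, arm_extend)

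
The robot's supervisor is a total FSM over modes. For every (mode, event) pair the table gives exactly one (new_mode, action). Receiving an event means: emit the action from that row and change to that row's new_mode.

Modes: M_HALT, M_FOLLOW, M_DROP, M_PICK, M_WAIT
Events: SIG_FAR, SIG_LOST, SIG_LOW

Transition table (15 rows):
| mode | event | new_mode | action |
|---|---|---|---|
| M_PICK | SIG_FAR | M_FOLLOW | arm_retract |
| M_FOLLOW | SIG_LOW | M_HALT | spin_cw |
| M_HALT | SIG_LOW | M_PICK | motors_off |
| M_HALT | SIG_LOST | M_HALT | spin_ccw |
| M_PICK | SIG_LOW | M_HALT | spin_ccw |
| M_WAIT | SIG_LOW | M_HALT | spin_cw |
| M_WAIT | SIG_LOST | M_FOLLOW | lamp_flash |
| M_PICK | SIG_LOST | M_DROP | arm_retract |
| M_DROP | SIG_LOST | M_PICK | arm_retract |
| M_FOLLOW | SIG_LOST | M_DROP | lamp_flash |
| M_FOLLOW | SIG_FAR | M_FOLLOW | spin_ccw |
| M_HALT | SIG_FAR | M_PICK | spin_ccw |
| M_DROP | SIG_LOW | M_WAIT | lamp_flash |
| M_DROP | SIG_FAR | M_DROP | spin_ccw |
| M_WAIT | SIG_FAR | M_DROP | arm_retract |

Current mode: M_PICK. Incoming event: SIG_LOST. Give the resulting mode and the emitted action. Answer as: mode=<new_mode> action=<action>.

mode=M_DROP action=arm_retract

current mode = M_PICK; filter table to that mode:
  (M_PICK, SIG_FAR) → (M_FOLLOW, arm_retract)
  (M_PICK, SIG_LOW) → (M_HALT, spin_ccw)
  (M_PICK, SIG_LOST) → (M_DROP, arm_retract)  ← event matches
event = SIG_LOST selects (M_DROP, arm_retract)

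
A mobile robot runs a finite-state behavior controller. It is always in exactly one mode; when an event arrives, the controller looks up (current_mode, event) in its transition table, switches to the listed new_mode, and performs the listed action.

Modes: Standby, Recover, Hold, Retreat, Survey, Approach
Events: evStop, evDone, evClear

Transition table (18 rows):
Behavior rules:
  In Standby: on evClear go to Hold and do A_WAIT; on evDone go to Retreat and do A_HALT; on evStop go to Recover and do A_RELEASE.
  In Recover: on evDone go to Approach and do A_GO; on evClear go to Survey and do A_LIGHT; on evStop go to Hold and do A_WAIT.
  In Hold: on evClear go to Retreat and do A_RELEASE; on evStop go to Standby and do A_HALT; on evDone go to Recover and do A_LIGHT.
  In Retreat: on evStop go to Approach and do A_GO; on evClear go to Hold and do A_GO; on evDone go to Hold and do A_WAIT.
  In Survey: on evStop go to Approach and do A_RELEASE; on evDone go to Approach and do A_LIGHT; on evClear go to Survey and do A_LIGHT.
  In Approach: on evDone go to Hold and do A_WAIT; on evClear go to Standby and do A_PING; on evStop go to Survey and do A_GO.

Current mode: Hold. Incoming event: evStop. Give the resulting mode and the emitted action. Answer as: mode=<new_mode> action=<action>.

current mode = Hold; filter table to that mode:
  (Hold, evClear) → (Retreat, A_RELEASE)
  (Hold, evStop) → (Standby, A_HALT)  ← event matches
  (Hold, evDone) → (Recover, A_LIGHT)
event = evStop selects (Standby, A_HALT)

mode=Standby action=A_HALT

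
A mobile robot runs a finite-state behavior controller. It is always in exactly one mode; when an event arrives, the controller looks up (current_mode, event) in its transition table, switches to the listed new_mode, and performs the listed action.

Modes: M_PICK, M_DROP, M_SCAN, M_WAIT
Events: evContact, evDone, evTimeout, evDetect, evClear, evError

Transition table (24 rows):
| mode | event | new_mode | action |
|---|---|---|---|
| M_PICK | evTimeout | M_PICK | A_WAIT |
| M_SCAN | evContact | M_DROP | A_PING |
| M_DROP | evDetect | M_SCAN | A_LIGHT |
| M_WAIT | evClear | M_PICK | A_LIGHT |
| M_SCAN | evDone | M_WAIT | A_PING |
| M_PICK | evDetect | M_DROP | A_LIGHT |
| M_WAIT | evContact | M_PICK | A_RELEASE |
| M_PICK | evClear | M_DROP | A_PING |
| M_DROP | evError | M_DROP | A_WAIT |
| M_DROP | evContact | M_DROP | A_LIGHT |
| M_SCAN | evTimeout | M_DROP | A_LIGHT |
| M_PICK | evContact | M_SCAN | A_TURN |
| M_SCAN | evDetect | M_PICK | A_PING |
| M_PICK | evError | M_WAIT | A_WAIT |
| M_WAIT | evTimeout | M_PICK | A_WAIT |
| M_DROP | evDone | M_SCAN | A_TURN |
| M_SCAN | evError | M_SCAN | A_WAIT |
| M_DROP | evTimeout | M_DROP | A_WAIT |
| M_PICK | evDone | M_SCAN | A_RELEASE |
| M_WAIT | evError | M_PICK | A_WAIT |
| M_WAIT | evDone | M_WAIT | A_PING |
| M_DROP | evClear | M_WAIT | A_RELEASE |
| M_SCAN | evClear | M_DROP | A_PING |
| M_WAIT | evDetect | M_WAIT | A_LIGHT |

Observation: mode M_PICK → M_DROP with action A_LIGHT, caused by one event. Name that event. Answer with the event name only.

evDetect

try evContact: (M_PICK, evContact) → (M_SCAN, A_TURN)
try evDone: (M_PICK, evDone) → (M_SCAN, A_RELEASE)
try evTimeout: (M_PICK, evTimeout) → (M_PICK, A_WAIT)
try evDetect: (M_PICK, evDetect) → (M_DROP, A_LIGHT)  ← matches
try evClear: (M_PICK, evClear) → (M_DROP, A_PING)
try evError: (M_PICK, evError) → (M_WAIT, A_WAIT)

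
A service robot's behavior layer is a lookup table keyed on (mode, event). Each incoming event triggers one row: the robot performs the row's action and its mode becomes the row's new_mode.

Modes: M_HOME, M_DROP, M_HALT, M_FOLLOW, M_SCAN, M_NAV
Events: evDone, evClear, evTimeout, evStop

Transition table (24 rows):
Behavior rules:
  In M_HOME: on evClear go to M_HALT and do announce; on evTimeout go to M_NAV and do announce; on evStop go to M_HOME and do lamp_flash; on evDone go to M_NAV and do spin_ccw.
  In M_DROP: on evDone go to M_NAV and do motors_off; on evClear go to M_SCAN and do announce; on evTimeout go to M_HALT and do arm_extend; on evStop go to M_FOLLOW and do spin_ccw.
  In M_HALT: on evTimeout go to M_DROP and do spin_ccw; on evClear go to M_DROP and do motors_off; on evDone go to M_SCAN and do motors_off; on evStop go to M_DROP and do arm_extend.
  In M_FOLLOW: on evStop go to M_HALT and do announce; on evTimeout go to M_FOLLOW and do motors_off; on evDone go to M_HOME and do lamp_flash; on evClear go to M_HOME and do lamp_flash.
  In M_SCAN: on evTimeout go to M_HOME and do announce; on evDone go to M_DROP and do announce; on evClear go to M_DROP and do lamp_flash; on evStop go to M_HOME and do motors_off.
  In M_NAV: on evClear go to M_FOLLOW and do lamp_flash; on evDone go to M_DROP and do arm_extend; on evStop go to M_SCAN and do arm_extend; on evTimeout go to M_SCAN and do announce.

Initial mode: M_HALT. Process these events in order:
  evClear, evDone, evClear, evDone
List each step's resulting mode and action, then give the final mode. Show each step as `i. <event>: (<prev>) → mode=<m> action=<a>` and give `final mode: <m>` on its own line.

1. evClear: (M_HALT) → mode=M_DROP action=motors_off
2. evDone: (M_DROP) → mode=M_NAV action=motors_off
3. evClear: (M_NAV) → mode=M_FOLLOW action=lamp_flash
4. evDone: (M_FOLLOW) → mode=M_HOME action=lamp_flash

final mode: M_HOME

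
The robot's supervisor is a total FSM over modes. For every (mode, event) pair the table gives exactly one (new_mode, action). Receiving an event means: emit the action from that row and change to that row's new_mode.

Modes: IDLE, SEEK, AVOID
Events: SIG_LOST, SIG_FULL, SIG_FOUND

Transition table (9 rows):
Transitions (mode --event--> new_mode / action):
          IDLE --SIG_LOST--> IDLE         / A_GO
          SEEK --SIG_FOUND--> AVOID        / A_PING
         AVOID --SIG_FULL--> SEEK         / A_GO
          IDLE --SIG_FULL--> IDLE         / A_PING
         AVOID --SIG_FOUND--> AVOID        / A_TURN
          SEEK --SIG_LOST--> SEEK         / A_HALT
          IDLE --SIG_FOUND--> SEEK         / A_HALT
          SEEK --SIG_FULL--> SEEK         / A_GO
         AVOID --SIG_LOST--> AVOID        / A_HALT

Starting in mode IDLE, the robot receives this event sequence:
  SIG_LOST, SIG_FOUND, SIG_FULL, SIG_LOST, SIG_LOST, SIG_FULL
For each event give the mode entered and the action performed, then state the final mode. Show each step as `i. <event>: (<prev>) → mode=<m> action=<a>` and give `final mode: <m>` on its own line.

final mode: SEEK

1. SIG_LOST: (IDLE) → mode=IDLE action=A_GO
2. SIG_FOUND: (IDLE) → mode=SEEK action=A_HALT
3. SIG_FULL: (SEEK) → mode=SEEK action=A_GO
4. SIG_LOST: (SEEK) → mode=SEEK action=A_HALT
5. SIG_LOST: (SEEK) → mode=SEEK action=A_HALT
6. SIG_FULL: (SEEK) → mode=SEEK action=A_GO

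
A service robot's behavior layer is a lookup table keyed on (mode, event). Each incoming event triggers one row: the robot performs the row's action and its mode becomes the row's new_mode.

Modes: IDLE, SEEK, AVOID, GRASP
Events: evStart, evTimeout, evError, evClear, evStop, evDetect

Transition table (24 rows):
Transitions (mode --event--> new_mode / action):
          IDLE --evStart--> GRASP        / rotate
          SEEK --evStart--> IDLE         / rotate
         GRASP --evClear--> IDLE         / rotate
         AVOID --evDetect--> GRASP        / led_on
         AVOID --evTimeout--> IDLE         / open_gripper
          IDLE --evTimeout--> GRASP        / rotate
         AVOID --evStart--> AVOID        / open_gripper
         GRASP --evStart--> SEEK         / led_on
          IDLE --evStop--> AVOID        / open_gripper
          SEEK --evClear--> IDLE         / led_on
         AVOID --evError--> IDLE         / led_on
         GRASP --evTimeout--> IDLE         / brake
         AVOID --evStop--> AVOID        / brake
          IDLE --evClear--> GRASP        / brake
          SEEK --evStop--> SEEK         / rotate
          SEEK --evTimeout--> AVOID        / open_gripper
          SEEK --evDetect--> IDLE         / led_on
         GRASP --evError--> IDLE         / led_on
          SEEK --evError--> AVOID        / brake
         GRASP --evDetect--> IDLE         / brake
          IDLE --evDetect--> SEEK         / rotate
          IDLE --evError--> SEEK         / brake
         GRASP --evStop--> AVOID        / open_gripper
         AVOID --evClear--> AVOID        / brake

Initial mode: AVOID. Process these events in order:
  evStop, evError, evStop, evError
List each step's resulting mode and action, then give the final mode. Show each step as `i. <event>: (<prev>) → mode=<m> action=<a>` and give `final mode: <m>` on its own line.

final mode: IDLE

1. evStop: (AVOID) → mode=AVOID action=brake
2. evError: (AVOID) → mode=IDLE action=led_on
3. evStop: (IDLE) → mode=AVOID action=open_gripper
4. evError: (AVOID) → mode=IDLE action=led_on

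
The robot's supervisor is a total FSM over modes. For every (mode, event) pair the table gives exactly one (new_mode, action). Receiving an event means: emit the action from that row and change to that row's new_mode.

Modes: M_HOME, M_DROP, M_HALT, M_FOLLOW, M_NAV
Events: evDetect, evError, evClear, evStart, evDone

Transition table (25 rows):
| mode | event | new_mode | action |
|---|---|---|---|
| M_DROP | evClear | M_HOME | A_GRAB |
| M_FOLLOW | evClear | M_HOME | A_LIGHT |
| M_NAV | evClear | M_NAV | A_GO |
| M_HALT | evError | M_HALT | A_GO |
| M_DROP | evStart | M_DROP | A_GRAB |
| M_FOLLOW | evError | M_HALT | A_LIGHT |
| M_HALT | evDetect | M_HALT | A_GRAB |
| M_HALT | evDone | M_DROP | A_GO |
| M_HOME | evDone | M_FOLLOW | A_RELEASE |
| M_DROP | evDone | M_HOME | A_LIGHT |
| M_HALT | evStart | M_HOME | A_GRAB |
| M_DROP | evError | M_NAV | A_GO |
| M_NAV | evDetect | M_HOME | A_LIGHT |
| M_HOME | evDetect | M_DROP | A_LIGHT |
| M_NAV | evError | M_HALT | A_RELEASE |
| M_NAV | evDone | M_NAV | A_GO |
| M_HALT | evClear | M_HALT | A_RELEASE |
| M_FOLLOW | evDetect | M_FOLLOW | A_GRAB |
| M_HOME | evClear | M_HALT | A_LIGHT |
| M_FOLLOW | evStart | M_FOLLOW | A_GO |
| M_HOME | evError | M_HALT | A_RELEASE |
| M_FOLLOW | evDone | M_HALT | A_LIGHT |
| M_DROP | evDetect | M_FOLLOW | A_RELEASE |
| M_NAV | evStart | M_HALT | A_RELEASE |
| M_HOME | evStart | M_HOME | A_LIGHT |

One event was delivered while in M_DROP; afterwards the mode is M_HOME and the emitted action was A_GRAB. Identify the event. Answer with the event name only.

evClear

try evDetect: (M_DROP, evDetect) → (M_FOLLOW, A_RELEASE)
try evError: (M_DROP, evError) → (M_NAV, A_GO)
try evClear: (M_DROP, evClear) → (M_HOME, A_GRAB)  ← matches
try evStart: (M_DROP, evStart) → (M_DROP, A_GRAB)
try evDone: (M_DROP, evDone) → (M_HOME, A_LIGHT)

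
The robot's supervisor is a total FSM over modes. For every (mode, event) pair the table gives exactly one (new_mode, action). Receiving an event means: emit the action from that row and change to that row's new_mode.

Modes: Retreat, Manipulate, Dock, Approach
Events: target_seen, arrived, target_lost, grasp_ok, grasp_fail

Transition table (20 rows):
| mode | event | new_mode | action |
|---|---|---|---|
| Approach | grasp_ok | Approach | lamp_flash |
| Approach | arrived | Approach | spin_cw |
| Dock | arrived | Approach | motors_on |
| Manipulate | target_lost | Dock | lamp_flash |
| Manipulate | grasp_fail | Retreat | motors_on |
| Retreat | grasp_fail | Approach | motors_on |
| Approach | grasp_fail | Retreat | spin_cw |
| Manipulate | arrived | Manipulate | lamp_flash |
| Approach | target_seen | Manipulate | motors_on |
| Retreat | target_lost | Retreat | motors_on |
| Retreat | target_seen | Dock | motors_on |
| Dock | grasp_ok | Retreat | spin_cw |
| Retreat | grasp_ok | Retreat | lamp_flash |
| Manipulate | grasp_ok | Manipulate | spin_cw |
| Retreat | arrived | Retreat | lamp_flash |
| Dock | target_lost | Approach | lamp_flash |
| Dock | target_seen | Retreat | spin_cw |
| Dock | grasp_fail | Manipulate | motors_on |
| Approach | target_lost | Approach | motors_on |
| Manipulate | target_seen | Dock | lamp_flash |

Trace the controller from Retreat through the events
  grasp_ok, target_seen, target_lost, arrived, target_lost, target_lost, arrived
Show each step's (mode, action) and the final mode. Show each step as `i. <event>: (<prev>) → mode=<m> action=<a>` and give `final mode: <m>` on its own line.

final mode: Approach

1. grasp_ok: (Retreat) → mode=Retreat action=lamp_flash
2. target_seen: (Retreat) → mode=Dock action=motors_on
3. target_lost: (Dock) → mode=Approach action=lamp_flash
4. arrived: (Approach) → mode=Approach action=spin_cw
5. target_lost: (Approach) → mode=Approach action=motors_on
6. target_lost: (Approach) → mode=Approach action=motors_on
7. arrived: (Approach) → mode=Approach action=spin_cw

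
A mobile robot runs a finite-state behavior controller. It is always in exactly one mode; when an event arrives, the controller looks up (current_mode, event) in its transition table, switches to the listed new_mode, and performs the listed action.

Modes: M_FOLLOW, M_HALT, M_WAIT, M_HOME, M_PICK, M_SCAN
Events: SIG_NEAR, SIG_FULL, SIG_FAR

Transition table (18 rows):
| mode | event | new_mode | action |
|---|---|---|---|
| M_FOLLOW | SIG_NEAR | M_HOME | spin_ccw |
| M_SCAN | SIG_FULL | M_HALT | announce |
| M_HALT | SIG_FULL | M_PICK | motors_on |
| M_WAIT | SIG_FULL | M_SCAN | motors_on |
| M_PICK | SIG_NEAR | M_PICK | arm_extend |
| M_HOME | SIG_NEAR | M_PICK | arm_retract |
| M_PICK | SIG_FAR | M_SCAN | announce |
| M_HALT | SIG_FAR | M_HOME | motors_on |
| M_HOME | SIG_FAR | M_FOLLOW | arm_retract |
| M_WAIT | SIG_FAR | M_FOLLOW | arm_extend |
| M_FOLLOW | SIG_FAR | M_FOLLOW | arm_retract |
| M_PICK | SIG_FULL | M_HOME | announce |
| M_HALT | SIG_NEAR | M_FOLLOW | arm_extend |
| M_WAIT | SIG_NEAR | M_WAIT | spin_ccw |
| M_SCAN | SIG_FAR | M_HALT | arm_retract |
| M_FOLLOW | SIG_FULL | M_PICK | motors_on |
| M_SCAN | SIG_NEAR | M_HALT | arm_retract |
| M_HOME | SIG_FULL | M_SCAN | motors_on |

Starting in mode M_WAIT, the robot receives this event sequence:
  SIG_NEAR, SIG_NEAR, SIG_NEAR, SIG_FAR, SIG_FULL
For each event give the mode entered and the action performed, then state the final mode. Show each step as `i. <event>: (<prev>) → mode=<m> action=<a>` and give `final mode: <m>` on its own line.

final mode: M_PICK

1. SIG_NEAR: (M_WAIT) → mode=M_WAIT action=spin_ccw
2. SIG_NEAR: (M_WAIT) → mode=M_WAIT action=spin_ccw
3. SIG_NEAR: (M_WAIT) → mode=M_WAIT action=spin_ccw
4. SIG_FAR: (M_WAIT) → mode=M_FOLLOW action=arm_extend
5. SIG_FULL: (M_FOLLOW) → mode=M_PICK action=motors_on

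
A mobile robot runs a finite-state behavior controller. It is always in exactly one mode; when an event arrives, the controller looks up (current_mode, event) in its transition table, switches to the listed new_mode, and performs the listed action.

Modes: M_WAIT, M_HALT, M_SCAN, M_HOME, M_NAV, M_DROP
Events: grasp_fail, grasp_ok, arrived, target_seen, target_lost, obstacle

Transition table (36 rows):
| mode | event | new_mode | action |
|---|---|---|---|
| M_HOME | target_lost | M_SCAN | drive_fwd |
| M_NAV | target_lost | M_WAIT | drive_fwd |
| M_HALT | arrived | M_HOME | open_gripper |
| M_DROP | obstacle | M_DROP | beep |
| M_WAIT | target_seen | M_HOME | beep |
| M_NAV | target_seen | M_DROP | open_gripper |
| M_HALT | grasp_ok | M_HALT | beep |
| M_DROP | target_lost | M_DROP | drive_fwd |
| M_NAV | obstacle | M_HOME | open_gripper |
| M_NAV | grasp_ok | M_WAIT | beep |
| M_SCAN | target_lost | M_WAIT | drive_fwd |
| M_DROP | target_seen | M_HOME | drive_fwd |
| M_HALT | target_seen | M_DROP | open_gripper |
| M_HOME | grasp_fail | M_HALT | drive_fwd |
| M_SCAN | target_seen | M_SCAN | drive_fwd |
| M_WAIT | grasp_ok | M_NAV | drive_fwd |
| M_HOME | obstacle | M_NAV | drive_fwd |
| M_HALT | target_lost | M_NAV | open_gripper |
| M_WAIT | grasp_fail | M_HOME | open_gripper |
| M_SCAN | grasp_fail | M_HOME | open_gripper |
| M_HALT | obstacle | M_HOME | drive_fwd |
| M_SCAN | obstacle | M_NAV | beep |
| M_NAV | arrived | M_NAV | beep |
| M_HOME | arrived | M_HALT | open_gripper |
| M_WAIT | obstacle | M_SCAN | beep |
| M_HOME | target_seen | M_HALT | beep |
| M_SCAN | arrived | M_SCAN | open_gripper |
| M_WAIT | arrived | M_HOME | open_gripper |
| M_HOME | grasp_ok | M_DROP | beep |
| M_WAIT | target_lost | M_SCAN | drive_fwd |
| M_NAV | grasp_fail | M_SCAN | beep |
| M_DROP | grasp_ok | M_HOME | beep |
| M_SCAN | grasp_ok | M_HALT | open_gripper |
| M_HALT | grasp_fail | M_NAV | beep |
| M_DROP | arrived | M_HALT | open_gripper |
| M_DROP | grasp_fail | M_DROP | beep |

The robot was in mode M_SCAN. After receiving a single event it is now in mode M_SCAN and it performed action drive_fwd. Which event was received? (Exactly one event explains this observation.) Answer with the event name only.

target_seen

try grasp_fail: (M_SCAN, grasp_fail) → (M_HOME, open_gripper)
try grasp_ok: (M_SCAN, grasp_ok) → (M_HALT, open_gripper)
try arrived: (M_SCAN, arrived) → (M_SCAN, open_gripper)
try target_seen: (M_SCAN, target_seen) → (M_SCAN, drive_fwd)  ← matches
try target_lost: (M_SCAN, target_lost) → (M_WAIT, drive_fwd)
try obstacle: (M_SCAN, obstacle) → (M_NAV, beep)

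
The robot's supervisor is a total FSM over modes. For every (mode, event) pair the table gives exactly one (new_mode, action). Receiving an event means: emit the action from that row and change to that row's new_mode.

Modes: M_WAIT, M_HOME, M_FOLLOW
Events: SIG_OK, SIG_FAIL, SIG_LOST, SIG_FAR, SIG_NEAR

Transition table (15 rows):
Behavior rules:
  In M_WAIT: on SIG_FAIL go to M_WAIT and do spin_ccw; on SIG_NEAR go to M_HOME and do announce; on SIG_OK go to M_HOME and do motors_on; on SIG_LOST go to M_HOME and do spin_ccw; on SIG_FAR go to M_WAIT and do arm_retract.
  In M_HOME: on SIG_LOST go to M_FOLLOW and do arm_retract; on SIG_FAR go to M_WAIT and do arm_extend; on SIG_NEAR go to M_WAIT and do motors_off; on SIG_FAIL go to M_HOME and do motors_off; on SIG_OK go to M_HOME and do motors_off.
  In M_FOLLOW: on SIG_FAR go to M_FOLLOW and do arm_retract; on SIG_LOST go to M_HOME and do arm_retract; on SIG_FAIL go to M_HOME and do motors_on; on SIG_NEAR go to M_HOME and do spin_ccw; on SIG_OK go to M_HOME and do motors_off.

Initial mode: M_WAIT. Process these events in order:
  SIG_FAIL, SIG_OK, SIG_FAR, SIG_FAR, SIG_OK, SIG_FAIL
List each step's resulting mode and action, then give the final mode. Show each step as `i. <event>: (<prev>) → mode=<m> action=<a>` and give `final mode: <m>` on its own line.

1. SIG_FAIL: (M_WAIT) → mode=M_WAIT action=spin_ccw
2. SIG_OK: (M_WAIT) → mode=M_HOME action=motors_on
3. SIG_FAR: (M_HOME) → mode=M_WAIT action=arm_extend
4. SIG_FAR: (M_WAIT) → mode=M_WAIT action=arm_retract
5. SIG_OK: (M_WAIT) → mode=M_HOME action=motors_on
6. SIG_FAIL: (M_HOME) → mode=M_HOME action=motors_off

final mode: M_HOME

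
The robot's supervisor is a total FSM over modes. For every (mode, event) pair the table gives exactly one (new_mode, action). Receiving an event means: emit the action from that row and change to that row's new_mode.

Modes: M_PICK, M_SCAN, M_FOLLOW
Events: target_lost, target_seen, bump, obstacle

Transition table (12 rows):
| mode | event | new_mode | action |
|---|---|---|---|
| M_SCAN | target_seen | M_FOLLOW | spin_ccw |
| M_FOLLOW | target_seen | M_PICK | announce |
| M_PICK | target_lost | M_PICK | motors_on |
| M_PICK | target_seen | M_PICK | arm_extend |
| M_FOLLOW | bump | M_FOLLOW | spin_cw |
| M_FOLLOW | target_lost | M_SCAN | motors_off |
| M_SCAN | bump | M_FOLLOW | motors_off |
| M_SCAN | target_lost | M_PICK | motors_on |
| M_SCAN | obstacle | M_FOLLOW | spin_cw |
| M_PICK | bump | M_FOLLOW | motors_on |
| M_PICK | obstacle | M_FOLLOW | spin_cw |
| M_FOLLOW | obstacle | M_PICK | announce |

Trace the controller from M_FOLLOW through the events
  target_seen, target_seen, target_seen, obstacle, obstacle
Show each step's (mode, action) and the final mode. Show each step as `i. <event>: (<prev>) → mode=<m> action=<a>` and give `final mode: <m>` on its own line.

final mode: M_PICK

1. target_seen: (M_FOLLOW) → mode=M_PICK action=announce
2. target_seen: (M_PICK) → mode=M_PICK action=arm_extend
3. target_seen: (M_PICK) → mode=M_PICK action=arm_extend
4. obstacle: (M_PICK) → mode=M_FOLLOW action=spin_cw
5. obstacle: (M_FOLLOW) → mode=M_PICK action=announce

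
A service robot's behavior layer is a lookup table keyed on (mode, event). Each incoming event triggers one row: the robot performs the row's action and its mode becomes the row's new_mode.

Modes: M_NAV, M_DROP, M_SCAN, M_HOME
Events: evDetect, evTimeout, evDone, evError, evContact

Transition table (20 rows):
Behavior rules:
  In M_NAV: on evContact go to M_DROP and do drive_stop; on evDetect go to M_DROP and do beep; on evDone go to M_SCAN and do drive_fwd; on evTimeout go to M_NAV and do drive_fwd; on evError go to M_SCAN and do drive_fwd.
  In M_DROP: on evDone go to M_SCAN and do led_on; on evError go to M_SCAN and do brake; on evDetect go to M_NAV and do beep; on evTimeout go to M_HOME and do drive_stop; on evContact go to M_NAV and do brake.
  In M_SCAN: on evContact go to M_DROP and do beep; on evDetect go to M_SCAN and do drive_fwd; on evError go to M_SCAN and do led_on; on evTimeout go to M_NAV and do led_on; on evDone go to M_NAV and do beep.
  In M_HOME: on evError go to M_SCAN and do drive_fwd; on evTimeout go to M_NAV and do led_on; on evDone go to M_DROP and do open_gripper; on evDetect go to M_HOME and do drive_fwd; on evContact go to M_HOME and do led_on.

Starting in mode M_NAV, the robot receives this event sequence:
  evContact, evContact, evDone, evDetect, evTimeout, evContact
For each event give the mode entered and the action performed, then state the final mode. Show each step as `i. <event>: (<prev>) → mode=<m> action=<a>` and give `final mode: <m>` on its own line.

final mode: M_DROP

1. evContact: (M_NAV) → mode=M_DROP action=drive_stop
2. evContact: (M_DROP) → mode=M_NAV action=brake
3. evDone: (M_NAV) → mode=M_SCAN action=drive_fwd
4. evDetect: (M_SCAN) → mode=M_SCAN action=drive_fwd
5. evTimeout: (M_SCAN) → mode=M_NAV action=led_on
6. evContact: (M_NAV) → mode=M_DROP action=drive_stop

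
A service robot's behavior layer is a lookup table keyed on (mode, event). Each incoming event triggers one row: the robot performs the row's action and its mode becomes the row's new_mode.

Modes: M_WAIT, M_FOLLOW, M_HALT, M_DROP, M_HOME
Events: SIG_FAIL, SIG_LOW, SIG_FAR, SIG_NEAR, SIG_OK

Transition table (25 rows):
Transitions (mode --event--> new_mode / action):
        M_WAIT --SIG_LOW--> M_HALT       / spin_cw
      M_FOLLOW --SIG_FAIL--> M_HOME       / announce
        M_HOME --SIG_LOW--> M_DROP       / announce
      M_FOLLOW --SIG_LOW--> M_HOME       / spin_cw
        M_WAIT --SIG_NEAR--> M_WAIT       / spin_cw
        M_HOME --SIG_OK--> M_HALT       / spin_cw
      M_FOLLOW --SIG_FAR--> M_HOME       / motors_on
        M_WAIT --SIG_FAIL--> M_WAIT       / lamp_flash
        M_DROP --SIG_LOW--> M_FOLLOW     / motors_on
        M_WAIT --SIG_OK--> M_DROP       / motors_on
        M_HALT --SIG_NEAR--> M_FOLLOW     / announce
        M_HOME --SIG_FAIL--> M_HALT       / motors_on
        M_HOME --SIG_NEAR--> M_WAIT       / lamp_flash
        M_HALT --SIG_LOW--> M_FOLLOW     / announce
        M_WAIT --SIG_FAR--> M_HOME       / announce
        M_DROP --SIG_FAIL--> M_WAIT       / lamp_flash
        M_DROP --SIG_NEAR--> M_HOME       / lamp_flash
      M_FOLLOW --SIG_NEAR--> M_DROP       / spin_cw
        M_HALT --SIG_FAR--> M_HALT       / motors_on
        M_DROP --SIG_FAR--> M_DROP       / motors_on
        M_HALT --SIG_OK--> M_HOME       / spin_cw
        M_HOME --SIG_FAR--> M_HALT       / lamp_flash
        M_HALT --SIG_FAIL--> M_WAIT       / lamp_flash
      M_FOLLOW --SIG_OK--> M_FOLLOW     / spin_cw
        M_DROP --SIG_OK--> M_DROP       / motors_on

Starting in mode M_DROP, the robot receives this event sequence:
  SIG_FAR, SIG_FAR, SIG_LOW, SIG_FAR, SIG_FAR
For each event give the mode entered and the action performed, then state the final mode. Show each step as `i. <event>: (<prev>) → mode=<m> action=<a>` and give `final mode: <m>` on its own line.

1. SIG_FAR: (M_DROP) → mode=M_DROP action=motors_on
2. SIG_FAR: (M_DROP) → mode=M_DROP action=motors_on
3. SIG_LOW: (M_DROP) → mode=M_FOLLOW action=motors_on
4. SIG_FAR: (M_FOLLOW) → mode=M_HOME action=motors_on
5. SIG_FAR: (M_HOME) → mode=M_HALT action=lamp_flash

final mode: M_HALT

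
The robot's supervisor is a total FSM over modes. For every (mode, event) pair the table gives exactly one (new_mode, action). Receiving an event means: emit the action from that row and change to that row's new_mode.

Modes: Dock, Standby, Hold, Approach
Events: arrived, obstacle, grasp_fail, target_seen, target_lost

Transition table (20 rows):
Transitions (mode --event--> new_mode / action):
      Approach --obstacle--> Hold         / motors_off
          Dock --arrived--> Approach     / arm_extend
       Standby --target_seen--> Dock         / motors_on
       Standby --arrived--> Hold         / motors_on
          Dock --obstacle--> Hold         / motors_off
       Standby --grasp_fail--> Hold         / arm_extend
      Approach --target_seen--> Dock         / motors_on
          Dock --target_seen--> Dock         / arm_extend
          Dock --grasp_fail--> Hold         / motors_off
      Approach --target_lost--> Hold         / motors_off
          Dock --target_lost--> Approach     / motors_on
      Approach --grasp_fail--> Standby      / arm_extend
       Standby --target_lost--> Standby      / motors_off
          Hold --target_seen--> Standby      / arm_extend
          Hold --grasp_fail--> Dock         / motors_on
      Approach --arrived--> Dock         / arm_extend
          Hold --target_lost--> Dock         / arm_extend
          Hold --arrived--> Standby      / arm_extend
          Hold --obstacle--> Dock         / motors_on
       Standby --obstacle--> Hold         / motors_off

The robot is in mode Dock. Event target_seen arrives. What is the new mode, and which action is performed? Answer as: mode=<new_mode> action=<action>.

current mode = Dock; filter table to that mode:
  (Dock, arrived) → (Approach, arm_extend)
  (Dock, obstacle) → (Hold, motors_off)
  (Dock, target_seen) → (Dock, arm_extend)  ← event matches
  (Dock, grasp_fail) → (Hold, motors_off)
  (Dock, target_lost) → (Approach, motors_on)
event = target_seen selects (Dock, arm_extend)

mode=Dock action=arm_extend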